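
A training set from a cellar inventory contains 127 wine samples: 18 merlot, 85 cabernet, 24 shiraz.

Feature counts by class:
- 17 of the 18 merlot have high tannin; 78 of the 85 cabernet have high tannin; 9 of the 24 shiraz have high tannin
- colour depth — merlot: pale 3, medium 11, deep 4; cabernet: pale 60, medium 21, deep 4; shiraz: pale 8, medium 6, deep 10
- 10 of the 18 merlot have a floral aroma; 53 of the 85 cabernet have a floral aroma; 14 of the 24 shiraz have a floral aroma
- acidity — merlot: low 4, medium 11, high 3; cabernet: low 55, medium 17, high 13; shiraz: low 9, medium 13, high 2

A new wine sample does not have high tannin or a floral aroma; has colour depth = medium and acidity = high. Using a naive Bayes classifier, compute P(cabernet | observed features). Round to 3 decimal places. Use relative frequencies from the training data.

merlot: (18/127) × (1/18) × (11/18) × (8/18) × (3/18) ≈ 0.000356437
cabernet: (85/127) × (7/85) × (21/85) × (32/85) × (13/85) ≈ 0.000784062
shiraz: (24/127) × (15/24) × (6/24) × (10/24) × (2/24) ≈ 0.00102526
P(cabernet | x) = 0.000784062 / 0.002165759 ≈ 0.362

0.362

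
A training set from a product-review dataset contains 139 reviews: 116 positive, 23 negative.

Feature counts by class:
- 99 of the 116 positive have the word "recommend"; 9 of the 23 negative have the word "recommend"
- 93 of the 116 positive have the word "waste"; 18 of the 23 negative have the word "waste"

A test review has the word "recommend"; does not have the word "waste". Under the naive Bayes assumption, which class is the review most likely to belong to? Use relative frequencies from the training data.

positive: (116/139) × (99/116) × (23/116) ≈ 0.141218
negative: (23/139) × (9/23) × (5/23) ≈ 0.0140757
Highest score → positive.

positive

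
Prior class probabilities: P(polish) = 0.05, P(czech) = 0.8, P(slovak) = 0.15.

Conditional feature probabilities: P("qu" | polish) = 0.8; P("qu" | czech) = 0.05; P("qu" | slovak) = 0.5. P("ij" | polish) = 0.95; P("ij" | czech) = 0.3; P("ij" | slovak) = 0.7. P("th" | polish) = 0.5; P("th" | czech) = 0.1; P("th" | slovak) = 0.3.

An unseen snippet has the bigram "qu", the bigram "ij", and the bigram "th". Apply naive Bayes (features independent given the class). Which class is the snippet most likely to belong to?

polish

polish: 0.05 × 0.8 × 0.95 × 0.5 = 0.019
czech: 0.8 × 0.05 × 0.3 × 0.1 = 0.0012
slovak: 0.15 × 0.5 × 0.7 × 0.3 = 0.01575
Highest score → polish.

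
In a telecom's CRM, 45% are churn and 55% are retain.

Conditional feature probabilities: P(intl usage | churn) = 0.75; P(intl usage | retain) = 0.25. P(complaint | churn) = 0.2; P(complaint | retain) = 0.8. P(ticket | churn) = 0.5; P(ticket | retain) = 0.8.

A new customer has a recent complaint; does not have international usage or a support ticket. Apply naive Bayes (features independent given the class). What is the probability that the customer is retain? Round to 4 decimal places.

churn: 0.45 × (1−0.75) × 0.2 × (1−0.5) = 0.01125
retain: 0.55 × (1−0.25) × 0.8 × (1−0.8) = 0.066
P(retain | x) = 0.066 / 0.07725 ≈ 0.8544

0.8544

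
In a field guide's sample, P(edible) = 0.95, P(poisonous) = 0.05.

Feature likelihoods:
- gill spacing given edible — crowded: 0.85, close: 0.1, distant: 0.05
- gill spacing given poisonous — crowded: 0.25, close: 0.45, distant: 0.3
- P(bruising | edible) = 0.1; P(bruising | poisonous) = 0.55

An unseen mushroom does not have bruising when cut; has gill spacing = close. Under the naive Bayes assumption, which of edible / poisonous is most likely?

edible: 0.95 × 0.1 × (1−0.1) = 0.0855
poisonous: 0.05 × 0.45 × (1−0.55) = 0.010125
Highest score → edible.

edible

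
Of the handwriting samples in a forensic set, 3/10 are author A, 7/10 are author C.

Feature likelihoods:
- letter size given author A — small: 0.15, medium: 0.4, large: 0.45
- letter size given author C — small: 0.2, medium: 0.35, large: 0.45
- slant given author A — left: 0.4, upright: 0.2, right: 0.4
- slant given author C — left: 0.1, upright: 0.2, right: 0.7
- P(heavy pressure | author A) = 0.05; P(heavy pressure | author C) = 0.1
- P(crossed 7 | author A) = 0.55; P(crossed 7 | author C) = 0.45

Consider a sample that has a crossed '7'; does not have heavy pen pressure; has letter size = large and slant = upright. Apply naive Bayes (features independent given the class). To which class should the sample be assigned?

author A: 0.3 × 0.45 × 0.2 × (1−0.05) × 0.55 = 0.0141075
author C: 0.7 × 0.45 × 0.2 × (1−0.1) × 0.45 = 0.025515
Highest score → author C.

author C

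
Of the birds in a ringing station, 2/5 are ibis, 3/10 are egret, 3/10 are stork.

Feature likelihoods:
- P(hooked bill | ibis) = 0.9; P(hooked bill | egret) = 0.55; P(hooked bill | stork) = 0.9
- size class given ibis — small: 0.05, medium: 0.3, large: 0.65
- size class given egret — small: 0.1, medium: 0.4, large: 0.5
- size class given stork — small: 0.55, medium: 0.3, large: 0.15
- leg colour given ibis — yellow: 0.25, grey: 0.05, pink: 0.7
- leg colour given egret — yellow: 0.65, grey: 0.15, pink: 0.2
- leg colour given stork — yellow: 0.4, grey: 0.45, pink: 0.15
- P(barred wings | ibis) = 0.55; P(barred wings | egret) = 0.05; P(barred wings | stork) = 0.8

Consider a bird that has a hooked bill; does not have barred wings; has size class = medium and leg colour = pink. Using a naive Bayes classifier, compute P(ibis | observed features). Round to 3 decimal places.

ibis: 0.4 × 0.9 × 0.3 × 0.7 × (1−0.55) = 0.03402
egret: 0.3 × 0.55 × 0.4 × 0.2 × (1−0.05) = 0.01254
stork: 0.3 × 0.9 × 0.3 × 0.15 × (1−0.8) = 0.00243
P(ibis | x) = 0.03402 / 0.04899 ≈ 0.694

0.694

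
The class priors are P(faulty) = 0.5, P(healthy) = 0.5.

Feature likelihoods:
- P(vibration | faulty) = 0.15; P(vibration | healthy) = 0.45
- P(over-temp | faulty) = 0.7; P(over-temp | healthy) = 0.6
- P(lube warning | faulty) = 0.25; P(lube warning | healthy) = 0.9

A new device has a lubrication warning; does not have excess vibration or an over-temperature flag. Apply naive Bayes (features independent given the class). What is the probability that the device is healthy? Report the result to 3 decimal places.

faulty: 0.5 × (1−0.15) × (1−0.7) × 0.25 = 0.031875
healthy: 0.5 × (1−0.45) × (1−0.6) × 0.9 = 0.099
P(healthy | x) = 0.099 / 0.130875 ≈ 0.756

0.756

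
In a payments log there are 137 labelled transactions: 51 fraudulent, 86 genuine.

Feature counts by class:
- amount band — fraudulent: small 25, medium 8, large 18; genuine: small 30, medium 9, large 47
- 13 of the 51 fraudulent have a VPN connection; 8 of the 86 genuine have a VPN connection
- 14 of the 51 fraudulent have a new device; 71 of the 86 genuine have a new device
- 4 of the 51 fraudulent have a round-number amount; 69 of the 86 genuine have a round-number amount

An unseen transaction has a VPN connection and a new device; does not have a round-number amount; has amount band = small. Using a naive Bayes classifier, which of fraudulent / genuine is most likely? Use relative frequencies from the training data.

fraudulent

fraudulent: (51/137) × (25/51) × (13/51) × (14/51) × (47/51) ≈ 0.0117673
genuine: (86/137) × (30/86) × (8/86) × (71/86) × (17/86) ≈ 0.00332432
Highest score → fraudulent.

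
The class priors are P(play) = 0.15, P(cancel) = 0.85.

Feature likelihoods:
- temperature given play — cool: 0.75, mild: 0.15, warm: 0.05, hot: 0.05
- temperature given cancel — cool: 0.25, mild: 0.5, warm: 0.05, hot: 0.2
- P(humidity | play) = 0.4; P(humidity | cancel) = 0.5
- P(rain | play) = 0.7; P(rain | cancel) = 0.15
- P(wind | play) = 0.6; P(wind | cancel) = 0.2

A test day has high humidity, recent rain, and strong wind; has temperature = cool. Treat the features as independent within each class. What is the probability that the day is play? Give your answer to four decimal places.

0.8557

play: 0.15 × 0.75 × 0.4 × 0.7 × 0.6 = 0.0189
cancel: 0.85 × 0.25 × 0.5 × 0.15 × 0.2 = 0.0031875
P(play | x) = 0.0189 / 0.0220875 ≈ 0.8557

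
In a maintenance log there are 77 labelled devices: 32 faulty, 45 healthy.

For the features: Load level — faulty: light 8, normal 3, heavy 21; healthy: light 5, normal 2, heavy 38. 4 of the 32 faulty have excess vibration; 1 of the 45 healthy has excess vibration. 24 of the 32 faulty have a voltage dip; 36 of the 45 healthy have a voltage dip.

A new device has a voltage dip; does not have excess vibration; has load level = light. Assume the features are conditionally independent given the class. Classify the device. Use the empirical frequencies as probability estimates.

faulty

faulty: (32/77) × (8/32) × (28/32) × (24/32) ≈ 0.0681818
healthy: (45/77) × (5/45) × (44/45) × (36/45) ≈ 0.0507937
Highest score → faulty.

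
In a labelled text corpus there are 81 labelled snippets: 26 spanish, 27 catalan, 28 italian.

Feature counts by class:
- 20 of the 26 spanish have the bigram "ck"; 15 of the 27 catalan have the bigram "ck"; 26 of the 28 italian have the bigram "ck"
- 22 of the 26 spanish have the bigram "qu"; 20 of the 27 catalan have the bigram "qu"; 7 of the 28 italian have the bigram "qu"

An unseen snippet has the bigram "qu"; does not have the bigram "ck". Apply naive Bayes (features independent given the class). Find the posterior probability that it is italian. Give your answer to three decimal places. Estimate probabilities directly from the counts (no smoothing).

spanish: (26/81) × (6/26) × (22/26) ≈ 0.0626781
catalan: (27/81) × (12/27) × (20/27) ≈ 0.109739
italian: (28/81) × (2/28) × (7/28) ≈ 0.00617284
P(italian | x) = 0.00617284 / 0.17858994 ≈ 0.035

0.035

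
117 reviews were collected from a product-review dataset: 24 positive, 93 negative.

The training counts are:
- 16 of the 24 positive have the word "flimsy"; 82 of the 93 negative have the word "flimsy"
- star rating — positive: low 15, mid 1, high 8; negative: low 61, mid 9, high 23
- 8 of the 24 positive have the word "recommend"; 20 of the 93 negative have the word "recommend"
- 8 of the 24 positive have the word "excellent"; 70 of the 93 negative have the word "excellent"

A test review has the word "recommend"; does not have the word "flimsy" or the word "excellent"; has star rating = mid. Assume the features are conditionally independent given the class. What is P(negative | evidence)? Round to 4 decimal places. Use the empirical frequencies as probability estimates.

positive: (24/117) × (8/24) × (1/24) × (8/24) × (16/24) ≈ 0.000633112
negative: (93/117) × (11/93) × (9/93) × (20/93) × (23/93) ≈ 0.000483903
P(negative | x) = 0.000483903 / 0.001117015 ≈ 0.4332

0.4332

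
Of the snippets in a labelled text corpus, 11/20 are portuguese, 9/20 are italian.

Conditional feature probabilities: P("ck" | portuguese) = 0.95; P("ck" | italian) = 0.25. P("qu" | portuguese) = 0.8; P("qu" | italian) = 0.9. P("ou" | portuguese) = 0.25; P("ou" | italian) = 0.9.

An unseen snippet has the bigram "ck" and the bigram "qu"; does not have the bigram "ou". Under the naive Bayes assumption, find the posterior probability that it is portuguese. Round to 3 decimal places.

0.969

portuguese: 0.55 × 0.95 × 0.8 × (1−0.25) = 0.3135
italian: 0.45 × 0.25 × 0.9 × (1−0.9) = 0.010125
P(portuguese | x) = 0.3135 / 0.323625 ≈ 0.969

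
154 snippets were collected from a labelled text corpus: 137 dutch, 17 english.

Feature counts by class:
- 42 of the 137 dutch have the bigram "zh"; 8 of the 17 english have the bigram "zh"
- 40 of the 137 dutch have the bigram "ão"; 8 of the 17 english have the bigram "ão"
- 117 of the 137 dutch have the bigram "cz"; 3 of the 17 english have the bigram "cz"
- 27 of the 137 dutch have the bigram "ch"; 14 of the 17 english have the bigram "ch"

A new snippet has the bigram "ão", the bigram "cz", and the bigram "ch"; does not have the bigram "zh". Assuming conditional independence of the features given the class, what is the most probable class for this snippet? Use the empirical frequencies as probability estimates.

dutch

dutch: (137/154) × (95/137) × (40/137) × (117/137) × (27/137) ≈ 0.0303145
english: (17/154) × (9/17) × (8/17) × (3/17) × (14/17) ≈ 0.00399682
Highest score → dutch.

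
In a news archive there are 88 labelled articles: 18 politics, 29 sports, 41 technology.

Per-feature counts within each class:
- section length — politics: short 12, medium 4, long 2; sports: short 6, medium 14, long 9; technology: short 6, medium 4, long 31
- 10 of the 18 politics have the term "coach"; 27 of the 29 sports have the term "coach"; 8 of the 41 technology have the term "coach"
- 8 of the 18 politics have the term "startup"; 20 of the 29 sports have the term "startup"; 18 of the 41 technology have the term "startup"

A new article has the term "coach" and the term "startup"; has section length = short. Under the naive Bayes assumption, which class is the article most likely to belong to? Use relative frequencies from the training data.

politics: (18/88) × (12/18) × (10/18) × (8/18) ≈ 0.03367
sports: (29/88) × (6/29) × (27/29) × (20/29) ≈ 0.0437791
technology: (41/88) × (6/41) × (8/41) × (18/41) ≈ 0.00584068
Highest score → sports.

sports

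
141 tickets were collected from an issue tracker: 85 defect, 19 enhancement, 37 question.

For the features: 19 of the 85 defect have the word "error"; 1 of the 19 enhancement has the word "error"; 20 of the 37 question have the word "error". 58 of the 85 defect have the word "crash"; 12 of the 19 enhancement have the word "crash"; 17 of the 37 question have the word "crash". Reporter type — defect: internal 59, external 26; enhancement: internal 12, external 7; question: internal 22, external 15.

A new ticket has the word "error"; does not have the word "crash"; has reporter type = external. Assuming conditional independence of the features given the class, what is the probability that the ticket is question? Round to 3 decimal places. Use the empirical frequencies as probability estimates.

defect: (85/141) × (19/85) × (27/85) × (26/85) ≈ 0.0130928
enhancement: (19/141) × (1/19) × (7/19) × (7/19) ≈ 0.000962653
question: (37/141) × (20/37) × (20/37) × (15/37) ≈ 0.0310834
P(question | x) = 0.0310834 / 0.045138853 ≈ 0.689

0.689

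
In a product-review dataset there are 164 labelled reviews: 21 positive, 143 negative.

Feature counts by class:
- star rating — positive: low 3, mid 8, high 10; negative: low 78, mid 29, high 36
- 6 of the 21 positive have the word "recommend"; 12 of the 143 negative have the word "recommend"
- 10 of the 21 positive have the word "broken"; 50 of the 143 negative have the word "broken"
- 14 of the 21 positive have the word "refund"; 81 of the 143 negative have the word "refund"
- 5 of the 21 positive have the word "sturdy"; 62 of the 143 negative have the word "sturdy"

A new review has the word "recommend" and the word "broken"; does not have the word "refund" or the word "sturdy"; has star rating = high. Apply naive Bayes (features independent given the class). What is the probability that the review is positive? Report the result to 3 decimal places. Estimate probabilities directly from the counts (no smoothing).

positive: (21/164) × (10/21) × (6/21) × (10/21) × (7/21) × (16/21) ≈ 0.00210692
negative: (143/164) × (36/143) × (12/143) × (50/143) × (62/143) × (81/143) ≈ 0.00158177
P(positive | x) = 0.00210692 / 0.00368869 ≈ 0.571

0.571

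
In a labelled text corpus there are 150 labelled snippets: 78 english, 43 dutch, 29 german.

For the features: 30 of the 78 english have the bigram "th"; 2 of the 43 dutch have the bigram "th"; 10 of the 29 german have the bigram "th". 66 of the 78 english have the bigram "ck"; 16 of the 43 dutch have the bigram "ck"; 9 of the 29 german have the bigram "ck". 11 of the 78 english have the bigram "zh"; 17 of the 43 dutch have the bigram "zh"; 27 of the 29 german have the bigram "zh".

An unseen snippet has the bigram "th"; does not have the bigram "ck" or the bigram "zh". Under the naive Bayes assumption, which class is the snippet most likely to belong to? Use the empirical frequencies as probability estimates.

english: (78/150) × (30/78) × (12/78) × (67/78) ≈ 0.02643
dutch: (43/150) × (2/43) × (27/43) × (26/43) ≈ 0.0050622
german: (29/150) × (10/29) × (20/29) × (2/29) ≈ 0.00317083
Highest score → english.

english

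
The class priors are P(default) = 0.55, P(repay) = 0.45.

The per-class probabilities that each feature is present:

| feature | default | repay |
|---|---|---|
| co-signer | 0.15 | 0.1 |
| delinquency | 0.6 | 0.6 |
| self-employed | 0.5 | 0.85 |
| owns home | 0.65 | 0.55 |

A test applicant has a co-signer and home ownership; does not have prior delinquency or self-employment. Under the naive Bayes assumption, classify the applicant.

default

default: 0.55 × 0.15 × (1−0.6) × (1−0.5) × 0.65 = 0.010725
repay: 0.45 × 0.1 × (1−0.6) × (1−0.85) × 0.55 = 0.001485
Highest score → default.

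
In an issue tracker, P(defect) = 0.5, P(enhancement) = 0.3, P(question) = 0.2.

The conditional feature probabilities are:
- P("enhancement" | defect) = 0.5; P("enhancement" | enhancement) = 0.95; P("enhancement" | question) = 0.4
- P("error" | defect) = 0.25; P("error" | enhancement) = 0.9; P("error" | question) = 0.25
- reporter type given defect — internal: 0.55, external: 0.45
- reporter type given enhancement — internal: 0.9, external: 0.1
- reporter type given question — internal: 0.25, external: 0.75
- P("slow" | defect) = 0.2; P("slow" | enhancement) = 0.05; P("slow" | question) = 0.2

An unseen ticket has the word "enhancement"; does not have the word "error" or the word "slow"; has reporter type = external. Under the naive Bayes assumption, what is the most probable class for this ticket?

defect: 0.5 × 0.5 × (1−0.25) × 0.45 × (1−0.2) = 0.0675
enhancement: 0.3 × 0.95 × (1−0.9) × 0.1 × (1−0.05) = 0.0027075
question: 0.2 × 0.4 × (1−0.25) × 0.75 × (1−0.2) = 0.036
Highest score → defect.

defect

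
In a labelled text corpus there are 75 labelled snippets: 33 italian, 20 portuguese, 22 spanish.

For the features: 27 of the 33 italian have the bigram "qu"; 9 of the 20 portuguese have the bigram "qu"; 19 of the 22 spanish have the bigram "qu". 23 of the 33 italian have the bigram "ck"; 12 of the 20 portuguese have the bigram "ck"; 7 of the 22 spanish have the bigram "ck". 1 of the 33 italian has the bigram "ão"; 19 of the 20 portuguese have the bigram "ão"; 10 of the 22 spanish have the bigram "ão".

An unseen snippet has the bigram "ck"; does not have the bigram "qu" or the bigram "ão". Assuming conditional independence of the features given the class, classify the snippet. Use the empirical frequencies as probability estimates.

italian

italian: (33/75) × (6/33) × (23/33) × (32/33) ≈ 0.054068
portuguese: (20/75) × (11/20) × (12/20) × (1/20) = 0.0044
spanish: (22/75) × (3/22) × (7/22) × (12/22) ≈ 0.00694215
Highest score → italian.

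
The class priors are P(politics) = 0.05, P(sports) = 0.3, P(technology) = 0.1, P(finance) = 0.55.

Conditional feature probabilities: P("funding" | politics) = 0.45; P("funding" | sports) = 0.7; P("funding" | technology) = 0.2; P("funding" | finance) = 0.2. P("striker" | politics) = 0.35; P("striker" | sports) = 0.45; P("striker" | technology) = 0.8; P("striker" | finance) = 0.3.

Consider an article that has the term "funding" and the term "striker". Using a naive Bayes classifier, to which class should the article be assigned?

politics: 0.05 × 0.45 × 0.35 = 0.007875
sports: 0.3 × 0.7 × 0.45 = 0.0945
technology: 0.1 × 0.2 × 0.8 = 0.016
finance: 0.55 × 0.2 × 0.3 = 0.033
Highest score → sports.

sports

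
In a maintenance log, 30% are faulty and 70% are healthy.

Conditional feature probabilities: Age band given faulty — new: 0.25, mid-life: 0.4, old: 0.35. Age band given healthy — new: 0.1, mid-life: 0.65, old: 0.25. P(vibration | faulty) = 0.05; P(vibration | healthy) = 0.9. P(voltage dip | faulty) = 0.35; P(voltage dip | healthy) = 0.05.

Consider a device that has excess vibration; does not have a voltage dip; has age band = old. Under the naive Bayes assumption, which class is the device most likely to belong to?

healthy

faulty: 0.3 × 0.35 × 0.05 × (1−0.35) = 0.0034125
healthy: 0.7 × 0.25 × 0.9 × (1−0.05) = 0.149625
Highest score → healthy.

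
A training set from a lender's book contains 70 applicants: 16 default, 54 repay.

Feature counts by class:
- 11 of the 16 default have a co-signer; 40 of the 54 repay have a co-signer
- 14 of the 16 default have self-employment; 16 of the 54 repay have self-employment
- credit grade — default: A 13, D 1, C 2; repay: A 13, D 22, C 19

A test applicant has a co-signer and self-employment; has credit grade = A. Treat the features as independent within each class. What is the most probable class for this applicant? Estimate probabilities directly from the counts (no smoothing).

default

default: (16/70) × (11/16) × (14/16) × (13/16) = 0.11171875
repay: (54/70) × (40/54) × (16/54) × (13/54) ≈ 0.0407603
Highest score → default.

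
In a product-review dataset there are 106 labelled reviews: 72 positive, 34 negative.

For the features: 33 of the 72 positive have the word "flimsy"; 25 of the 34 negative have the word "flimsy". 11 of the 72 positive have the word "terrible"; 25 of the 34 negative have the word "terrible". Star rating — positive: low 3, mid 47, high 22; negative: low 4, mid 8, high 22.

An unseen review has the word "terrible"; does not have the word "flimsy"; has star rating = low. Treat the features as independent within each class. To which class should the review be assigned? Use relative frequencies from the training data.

positive: (72/106) × (39/72) × (11/72) × (3/72) ≈ 0.00234211
negative: (34/106) × (9/34) × (25/34) × (4/34) ≈ 0.00734478
Highest score → negative.

negative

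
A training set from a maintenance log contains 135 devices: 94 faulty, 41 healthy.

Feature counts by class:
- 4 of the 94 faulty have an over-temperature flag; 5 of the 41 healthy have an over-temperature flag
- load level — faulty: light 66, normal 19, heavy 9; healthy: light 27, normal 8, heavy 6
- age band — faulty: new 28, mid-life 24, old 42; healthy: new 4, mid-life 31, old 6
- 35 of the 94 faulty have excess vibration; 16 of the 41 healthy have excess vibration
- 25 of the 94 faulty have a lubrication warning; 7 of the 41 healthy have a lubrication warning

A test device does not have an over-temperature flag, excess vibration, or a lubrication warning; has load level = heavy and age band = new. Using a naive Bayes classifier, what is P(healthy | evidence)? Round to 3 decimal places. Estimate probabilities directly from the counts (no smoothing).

faulty: (94/135) × (90/94) × (9/94) × (28/94) × (59/94) × (69/94) ≈ 0.0087599
healthy: (41/135) × (36/41) × (6/41) × (4/41) × (25/41) × (34/41) ≈ 0.00192515
P(healthy | x) = 0.00192515 / 0.01068505 ≈ 0.180

0.180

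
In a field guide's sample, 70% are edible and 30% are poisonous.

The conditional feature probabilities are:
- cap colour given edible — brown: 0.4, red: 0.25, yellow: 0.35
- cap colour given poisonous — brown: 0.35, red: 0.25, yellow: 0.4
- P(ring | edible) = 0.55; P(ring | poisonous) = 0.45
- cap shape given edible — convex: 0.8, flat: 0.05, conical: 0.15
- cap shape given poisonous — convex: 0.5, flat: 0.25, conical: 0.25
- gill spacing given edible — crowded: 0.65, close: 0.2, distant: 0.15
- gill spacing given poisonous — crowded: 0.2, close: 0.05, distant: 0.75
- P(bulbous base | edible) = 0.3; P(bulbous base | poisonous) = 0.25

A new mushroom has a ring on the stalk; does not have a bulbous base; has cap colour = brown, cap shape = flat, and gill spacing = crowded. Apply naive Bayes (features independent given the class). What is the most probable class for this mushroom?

edible: 0.7 × 0.4 × 0.55 × 0.05 × 0.65 × (1−0.3) = 0.0035035
poisonous: 0.3 × 0.35 × 0.45 × 0.25 × 0.2 × (1−0.25) = 0.001771875
Highest score → edible.

edible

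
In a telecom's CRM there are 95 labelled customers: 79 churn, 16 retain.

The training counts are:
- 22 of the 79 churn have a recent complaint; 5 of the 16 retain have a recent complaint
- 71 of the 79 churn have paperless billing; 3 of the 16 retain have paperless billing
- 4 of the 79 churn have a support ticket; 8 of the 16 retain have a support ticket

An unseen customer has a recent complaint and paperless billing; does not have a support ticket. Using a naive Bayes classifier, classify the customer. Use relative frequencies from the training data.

churn

churn: (79/95) × (22/79) × (71/79) × (75/79) ≈ 0.19759
retain: (16/95) × (5/16) × (3/16) × (8/16) ≈ 0.00493421
Highest score → churn.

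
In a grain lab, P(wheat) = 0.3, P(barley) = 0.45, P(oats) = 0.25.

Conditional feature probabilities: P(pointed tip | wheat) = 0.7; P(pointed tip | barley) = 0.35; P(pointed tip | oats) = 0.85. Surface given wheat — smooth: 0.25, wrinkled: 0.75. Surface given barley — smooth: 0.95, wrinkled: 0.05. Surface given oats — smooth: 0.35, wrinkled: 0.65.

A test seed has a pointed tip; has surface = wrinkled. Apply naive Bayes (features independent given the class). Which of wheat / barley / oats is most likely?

wheat: 0.3 × 0.7 × 0.75 = 0.1575
barley: 0.45 × 0.35 × 0.05 = 0.007875
oats: 0.25 × 0.85 × 0.65 = 0.138125
Highest score → wheat.

wheat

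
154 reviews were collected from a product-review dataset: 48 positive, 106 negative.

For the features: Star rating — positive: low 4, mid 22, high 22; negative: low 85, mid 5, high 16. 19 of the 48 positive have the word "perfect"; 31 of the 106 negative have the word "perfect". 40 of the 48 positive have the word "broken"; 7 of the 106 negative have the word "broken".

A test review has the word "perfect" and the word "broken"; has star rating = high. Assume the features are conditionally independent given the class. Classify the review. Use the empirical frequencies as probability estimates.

positive

positive: (48/154) × (22/48) × (19/48) × (40/48) ≈ 0.047123
negative: (106/154) × (16/106) × (31/106) × (7/106) ≈ 0.00200654
Highest score → positive.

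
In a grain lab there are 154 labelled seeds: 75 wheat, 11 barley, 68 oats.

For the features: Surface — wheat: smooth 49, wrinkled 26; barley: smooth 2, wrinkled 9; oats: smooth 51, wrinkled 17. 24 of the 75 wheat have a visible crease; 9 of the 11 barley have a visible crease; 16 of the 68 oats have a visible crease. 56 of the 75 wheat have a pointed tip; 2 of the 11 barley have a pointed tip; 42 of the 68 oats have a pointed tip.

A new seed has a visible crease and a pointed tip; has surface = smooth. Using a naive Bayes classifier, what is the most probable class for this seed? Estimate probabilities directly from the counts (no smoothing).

wheat: (75/154) × (49/75) × (24/75) × (56/75) ≈ 0.0760242
barley: (11/154) × (2/11) × (9/11) × (2/11) ≈ 0.00193195
oats: (68/154) × (51/68) × (16/68) × (42/68) ≈ 0.0481283
Highest score → wheat.

wheat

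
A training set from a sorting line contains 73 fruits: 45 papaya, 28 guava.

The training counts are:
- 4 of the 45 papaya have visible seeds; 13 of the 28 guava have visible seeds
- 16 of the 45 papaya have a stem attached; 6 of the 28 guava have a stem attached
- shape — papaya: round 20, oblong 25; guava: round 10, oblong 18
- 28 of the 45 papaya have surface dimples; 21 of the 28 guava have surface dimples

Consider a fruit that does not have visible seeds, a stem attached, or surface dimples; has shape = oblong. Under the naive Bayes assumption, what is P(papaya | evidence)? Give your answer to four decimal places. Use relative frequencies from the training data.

papaya: (45/73) × (41/45) × (29/45) × (25/45) × (17/45) ≈ 0.0759644
guava: (28/73) × (15/28) × (22/28) × (18/28) × (7/28) ≈ 0.025947
P(papaya | x) = 0.0759644 / 0.1019114 ≈ 0.7454

0.7454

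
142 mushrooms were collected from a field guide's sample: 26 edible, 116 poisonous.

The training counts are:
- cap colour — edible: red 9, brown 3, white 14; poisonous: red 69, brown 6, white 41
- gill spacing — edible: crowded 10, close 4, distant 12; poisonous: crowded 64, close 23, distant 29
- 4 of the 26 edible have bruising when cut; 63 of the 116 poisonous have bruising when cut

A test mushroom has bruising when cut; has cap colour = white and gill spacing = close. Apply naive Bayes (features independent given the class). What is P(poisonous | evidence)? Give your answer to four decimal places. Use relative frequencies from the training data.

edible: (26/142) × (14/26) × (4/26) × (4/26) ≈ 0.00233353
poisonous: (116/142) × (41/116) × (23/116) × (63/116) ≈ 0.0310919
P(poisonous | x) = 0.0310919 / 0.03342543 ≈ 0.9302

0.9302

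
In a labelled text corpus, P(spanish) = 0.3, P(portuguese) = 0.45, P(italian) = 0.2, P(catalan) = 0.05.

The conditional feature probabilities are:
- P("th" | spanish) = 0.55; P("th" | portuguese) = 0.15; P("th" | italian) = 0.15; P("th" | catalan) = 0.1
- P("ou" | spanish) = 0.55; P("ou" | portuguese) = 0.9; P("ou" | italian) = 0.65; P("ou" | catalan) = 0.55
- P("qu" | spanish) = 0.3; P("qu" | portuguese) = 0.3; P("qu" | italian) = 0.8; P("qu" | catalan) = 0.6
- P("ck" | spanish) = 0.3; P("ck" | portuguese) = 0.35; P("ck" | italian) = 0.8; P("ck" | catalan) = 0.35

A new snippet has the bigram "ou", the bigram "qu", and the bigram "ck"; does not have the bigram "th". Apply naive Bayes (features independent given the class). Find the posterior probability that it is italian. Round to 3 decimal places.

spanish: 0.3 × (1−0.55) × 0.55 × 0.3 × 0.3 = 0.0066825
portuguese: 0.45 × (1−0.15) × 0.9 × 0.3 × 0.35 = 0.03614625
italian: 0.2 × (1−0.15) × 0.65 × 0.8 × 0.8 = 0.07072
catalan: 0.05 × (1−0.1) × 0.55 × 0.6 × 0.35 = 0.0051975
P(italian | x) = 0.07072 / 0.11874625 ≈ 0.596

0.596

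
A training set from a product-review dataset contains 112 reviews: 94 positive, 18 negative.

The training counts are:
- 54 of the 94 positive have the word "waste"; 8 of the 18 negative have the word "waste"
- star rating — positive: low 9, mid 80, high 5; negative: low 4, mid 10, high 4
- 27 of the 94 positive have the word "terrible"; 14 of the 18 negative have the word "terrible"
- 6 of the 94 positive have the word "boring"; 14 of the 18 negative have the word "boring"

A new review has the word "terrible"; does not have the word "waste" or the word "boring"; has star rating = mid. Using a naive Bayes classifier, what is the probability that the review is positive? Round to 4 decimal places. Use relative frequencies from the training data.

0.9051

positive: (94/112) × (40/94) × (80/94) × (27/94) × (88/94) ≈ 0.0817325
negative: (18/112) × (10/18) × (10/18) × (14/18) × (4/18) ≈ 0.00857339
P(positive | x) = 0.0817325 / 0.09030589 ≈ 0.9051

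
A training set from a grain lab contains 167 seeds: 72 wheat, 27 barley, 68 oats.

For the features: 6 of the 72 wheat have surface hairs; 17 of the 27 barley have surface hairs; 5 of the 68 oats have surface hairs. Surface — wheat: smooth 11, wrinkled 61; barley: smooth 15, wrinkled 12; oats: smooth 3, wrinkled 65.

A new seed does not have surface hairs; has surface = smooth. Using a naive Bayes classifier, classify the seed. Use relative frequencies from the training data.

wheat: (72/167) × (66/72) × (11/72) ≈ 0.0603792
barley: (27/167) × (10/27) × (15/27) ≈ 0.0332668
oats: (68/167) × (63/68) × (3/68) ≈ 0.0166432
Highest score → wheat.

wheat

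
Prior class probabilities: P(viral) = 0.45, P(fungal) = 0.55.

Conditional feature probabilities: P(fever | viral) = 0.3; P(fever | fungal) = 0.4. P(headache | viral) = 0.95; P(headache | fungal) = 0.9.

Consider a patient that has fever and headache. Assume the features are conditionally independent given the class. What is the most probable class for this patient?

fungal

viral: 0.45 × 0.3 × 0.95 = 0.12825
fungal: 0.55 × 0.4 × 0.9 = 0.198
Highest score → fungal.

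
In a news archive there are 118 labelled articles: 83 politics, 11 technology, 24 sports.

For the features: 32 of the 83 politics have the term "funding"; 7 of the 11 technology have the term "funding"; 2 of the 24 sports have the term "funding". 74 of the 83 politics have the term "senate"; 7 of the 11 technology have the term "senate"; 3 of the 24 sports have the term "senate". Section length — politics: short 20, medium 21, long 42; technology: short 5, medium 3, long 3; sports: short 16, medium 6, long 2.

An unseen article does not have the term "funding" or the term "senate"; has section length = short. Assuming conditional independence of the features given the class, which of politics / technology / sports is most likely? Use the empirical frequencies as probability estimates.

politics: (83/118) × (51/83) × (9/83) × (20/83) ≈ 0.0112929
technology: (11/118) × (4/11) × (4/11) × (5/11) ≈ 0.00560303
sports: (24/118) × (22/24) × (21/24) × (16/24) ≈ 0.108757
Highest score → sports.

sports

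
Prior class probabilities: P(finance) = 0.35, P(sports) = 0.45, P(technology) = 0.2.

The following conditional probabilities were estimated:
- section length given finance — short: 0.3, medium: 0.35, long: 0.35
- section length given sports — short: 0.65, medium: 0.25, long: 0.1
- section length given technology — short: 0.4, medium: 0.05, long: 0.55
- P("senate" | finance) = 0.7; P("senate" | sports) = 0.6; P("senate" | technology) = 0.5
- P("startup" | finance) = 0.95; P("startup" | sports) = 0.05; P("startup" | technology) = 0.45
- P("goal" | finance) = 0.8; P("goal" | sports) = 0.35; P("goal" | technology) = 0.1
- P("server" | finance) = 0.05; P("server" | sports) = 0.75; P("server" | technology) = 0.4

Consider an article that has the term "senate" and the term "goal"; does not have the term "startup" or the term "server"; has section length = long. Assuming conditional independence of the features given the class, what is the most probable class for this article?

finance: 0.35 × 0.35 × 0.7 × (1−0.95) × 0.8 × (1−0.05) = 0.0032585
sports: 0.45 × 0.1 × 0.6 × (1−0.05) × 0.35 × (1−0.75) = 0.002244375
technology: 0.2 × 0.55 × 0.5 × (1−0.45) × 0.1 × (1−0.4) = 0.001815
Highest score → finance.

finance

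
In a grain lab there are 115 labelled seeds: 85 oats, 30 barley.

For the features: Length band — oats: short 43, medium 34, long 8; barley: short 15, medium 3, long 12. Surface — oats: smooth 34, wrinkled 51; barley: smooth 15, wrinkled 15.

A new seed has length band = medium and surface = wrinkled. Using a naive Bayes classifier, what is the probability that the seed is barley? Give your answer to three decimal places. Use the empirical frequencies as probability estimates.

0.068

oats: (85/115) × (34/85) × (51/85) ≈ 0.177391
barley: (30/115) × (3/30) × (15/30) ≈ 0.0130435
P(barley | x) = 0.0130435 / 0.1904345 ≈ 0.068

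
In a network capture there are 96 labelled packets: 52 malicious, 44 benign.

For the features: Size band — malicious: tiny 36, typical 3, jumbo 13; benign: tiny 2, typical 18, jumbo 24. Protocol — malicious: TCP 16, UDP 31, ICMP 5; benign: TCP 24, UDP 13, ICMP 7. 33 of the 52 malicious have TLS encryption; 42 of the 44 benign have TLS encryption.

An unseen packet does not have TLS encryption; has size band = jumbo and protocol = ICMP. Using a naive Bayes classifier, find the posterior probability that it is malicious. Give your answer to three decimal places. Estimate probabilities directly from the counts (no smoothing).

0.725

malicious: (52/96) × (13/52) × (5/52) × (19/52) ≈ 0.00475761
benign: (44/96) × (24/44) × (7/44) × (2/44) ≈ 0.00180785
P(malicious | x) = 0.00475761 / 0.00656546 ≈ 0.725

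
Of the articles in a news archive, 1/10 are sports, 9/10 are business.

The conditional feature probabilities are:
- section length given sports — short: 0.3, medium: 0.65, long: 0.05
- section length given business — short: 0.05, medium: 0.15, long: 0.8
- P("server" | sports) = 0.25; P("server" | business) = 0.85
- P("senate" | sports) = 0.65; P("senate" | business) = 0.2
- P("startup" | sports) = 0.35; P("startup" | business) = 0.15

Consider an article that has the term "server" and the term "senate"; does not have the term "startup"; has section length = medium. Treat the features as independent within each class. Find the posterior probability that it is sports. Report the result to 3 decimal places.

0.260

sports: 0.1 × 0.65 × 0.25 × 0.65 × (1−0.35) = 0.006865625
business: 0.9 × 0.15 × 0.85 × 0.2 × (1−0.15) = 0.0195075
P(sports | x) = 0.006865625 / 0.026373125 ≈ 0.260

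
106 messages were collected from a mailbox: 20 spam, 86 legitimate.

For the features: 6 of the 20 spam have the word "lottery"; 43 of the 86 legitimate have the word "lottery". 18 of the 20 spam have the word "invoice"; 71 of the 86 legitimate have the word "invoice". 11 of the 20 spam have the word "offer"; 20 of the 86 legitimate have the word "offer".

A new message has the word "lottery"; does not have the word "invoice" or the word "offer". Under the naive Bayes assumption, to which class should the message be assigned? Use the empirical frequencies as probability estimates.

legitimate

spam: (20/106) × (6/20) × (2/20) × (9/20) ≈ 0.00254717
legitimate: (86/106) × (43/86) × (15/86) × (66/86) ≈ 0.0543001
Highest score → legitimate.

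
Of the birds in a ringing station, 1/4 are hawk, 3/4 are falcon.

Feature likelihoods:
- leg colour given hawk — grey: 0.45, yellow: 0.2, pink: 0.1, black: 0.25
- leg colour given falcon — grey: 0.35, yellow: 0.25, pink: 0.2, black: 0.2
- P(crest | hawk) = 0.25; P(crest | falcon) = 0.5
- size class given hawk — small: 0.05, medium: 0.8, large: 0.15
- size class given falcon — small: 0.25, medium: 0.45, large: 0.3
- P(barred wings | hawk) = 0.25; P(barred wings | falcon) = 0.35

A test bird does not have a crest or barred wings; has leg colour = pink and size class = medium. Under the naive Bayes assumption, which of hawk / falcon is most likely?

falcon

hawk: 0.25 × 0.1 × (1−0.25) × 0.8 × (1−0.25) = 0.01125
falcon: 0.75 × 0.2 × (1−0.5) × 0.45 × (1−0.35) = 0.0219375
Highest score → falcon.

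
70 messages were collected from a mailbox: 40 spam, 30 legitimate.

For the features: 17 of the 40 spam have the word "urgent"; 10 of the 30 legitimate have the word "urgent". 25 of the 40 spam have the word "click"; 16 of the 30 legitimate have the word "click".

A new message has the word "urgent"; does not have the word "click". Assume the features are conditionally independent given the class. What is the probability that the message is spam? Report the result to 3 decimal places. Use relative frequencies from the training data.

spam: (40/70) × (17/40) × (15/40) ≈ 0.0910714
legitimate: (30/70) × (10/30) × (14/30) ≈ 0.0666667
P(spam | x) = 0.0910714 / 0.1577381 ≈ 0.577

0.577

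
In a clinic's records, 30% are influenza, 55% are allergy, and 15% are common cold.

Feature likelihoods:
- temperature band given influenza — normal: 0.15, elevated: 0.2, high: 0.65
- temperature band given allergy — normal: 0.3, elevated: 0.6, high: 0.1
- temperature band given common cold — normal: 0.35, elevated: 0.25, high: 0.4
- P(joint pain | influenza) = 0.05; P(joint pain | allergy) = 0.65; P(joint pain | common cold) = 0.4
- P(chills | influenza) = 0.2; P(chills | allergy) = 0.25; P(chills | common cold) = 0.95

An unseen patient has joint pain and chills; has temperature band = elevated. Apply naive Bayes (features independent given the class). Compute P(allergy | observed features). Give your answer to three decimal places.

0.783

influenza: 0.3 × 0.2 × 0.05 × 0.2 = 0.0006
allergy: 0.55 × 0.6 × 0.65 × 0.25 = 0.053625
common cold: 0.15 × 0.25 × 0.4 × 0.95 = 0.01425
P(allergy | x) = 0.053625 / 0.068475 ≈ 0.783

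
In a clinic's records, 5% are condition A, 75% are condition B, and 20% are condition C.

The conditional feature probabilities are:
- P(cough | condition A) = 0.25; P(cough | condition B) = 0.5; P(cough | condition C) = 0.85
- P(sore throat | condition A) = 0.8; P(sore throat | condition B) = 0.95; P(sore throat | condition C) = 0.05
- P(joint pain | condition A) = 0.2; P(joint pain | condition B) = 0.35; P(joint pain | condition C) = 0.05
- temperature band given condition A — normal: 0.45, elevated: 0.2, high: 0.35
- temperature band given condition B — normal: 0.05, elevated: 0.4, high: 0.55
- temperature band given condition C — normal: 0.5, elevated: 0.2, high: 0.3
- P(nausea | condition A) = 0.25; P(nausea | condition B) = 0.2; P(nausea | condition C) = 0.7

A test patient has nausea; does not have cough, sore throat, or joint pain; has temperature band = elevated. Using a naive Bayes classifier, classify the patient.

condition A: 0.05 × (1−0.25) × (1−0.8) × (1−0.2) × 0.2 × 0.25 = 0.0003
condition B: 0.75 × (1−0.5) × (1−0.95) × (1−0.35) × 0.4 × 0.2 = 0.000975
condition C: 0.2 × (1−0.85) × (1−0.05) × (1−0.05) × 0.2 × 0.7 = 0.0037905
Highest score → condition C.

condition C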